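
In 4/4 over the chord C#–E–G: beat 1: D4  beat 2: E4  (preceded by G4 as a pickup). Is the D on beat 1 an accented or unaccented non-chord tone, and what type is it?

Accented appoggiatura.

The harmony at that moment is C# diminished triad (C#, E, G); D4 is not a chord tone.
It is approached by leap down from G4 and left by step up to E4.
Leap in, step out — an appoggiatura.
It falls on the downbeat, so it is accented.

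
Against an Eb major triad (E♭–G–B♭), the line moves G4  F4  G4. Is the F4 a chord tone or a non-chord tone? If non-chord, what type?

Non-chord tone — a neighbor tone.

The harmony at that moment is E♭ major triad (E♭, G, B♭); F4 is not a chord tone.
It is approached by step down from G4 and left by step up to G4.
Step away and step back to the same note — a neighbor tone (lower neighbor).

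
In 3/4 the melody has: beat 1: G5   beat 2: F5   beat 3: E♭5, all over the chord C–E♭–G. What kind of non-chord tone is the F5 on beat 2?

The harmony at that moment is C minor triad (C, E♭, G); F5 is not a chord tone.
It is approached by step down from G5 and left by step down to E♭5.
Step in, step out in the same direction — a passing tone.

Passing tone.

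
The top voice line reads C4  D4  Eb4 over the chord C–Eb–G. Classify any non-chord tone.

The harmony at that moment is C minor triad (C, Eb, G); D4 is not a chord tone.
It is approached by step up from C4 and left by step up to Eb4.
Step in, step out in the same direction — a passing tone.

D4 is a passing tone.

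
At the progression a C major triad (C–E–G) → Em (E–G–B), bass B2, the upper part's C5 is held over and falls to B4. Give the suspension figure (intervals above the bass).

9–8 suspension.

At the second chord the bass is B2. The suspended C5 lies a ninth above the bass; after resolving down by step to B4, the interval above the bass becomes an octave.
Suspension figures are named by those two intervals: 9–8.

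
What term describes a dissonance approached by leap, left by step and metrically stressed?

Appoggiatura.

Approach: by leap. Departure: by step. Metric position: strong.
Leap in, step out, in a metrically strong position — an appoggiatura. (It is the mirror image of the escape tone, which steps in and leaps out from a weak position.)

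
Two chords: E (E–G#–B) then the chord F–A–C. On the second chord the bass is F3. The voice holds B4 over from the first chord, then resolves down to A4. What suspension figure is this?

4–3 suspension.

At the second chord the bass is F3. The suspended B4 lies a fourth above the bass; after resolving down by step to A4, the interval above the bass becomes a third.
Suspension figures are named by those two intervals: 4–3.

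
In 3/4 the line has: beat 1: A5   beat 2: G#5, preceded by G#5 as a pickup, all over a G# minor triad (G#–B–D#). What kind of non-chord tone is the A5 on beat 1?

Upper neighbor tone.

The harmony at that moment is G# minor triad (G#, B, D#); A5 is not a chord tone.
It is approached by step up from G#5 and left by step down to G#5.
Step away and step back to the same note — a neighbor tone (upper neighbor).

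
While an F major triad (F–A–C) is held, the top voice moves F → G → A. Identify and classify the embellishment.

The harmony at that moment is F major triad (F, A, C); G is not a chord tone.
It is approached by step up from F and left by step up to A.
Step in, step out in the same direction — a passing tone.

G is a passing tone.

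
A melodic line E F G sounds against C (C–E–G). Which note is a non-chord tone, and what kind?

F is a passing tone.

The harmony at that moment is C major triad (C, E, G); F is not a chord tone.
It is approached by step up from E and left by step up to G.
Step in, step out in the same direction — a passing tone.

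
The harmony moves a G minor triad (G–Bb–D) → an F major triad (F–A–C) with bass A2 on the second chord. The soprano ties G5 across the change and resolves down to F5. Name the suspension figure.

7–6 suspension.

At the second chord the bass is A2. The suspended G5 lies a seventh above the bass; after resolving down by step to F5, the interval above the bass becomes a sixth.
Suspension figures are named by those two intervals: 7–6.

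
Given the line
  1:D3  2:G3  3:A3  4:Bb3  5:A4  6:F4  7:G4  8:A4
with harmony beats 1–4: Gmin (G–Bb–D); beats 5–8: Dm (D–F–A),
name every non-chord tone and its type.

A3 (beat 3) — passing tone; G4 (beat 7) — passing tone.

The harmony at that moment is G minor triad (G, Bb, D); A3 is not a chord tone.
It is approached by step up from G3 and left by step up to Bb3.
Step in, step out in the same direction — a passing tone.
The harmony at that moment is D minor triad (D, F, A); G4 is not a chord tone.
It is approached by step up from F4 and left by step up to A4.
Step in, step out in the same direction — a passing tone.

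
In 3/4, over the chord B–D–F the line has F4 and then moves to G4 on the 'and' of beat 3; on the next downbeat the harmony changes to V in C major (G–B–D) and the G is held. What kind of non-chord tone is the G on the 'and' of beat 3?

Anticipation.

The harmony at that moment is B diminished triad (B, D, F); G4 is not a chord tone.
It is approached by step up from F4 and then sustained as the same pitch into the next harmony.
Arriving early and becoming a chord tone when the harmony changes — an anticipation.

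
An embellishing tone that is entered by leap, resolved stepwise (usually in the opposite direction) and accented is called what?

Appoggiatura.

Approach: by leap. Departure: by step. Metric position: strong.
Leap in, step out, in a metrically strong position — an appoggiatura. (It is the mirror image of the escape tone, which steps in and leaps out from a weak position.)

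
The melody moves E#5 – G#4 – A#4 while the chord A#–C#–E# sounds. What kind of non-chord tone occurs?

G#4 is an appoggiatura.

The harmony at that moment is A# minor triad (A#, C#, E#); G#4 is not a chord tone.
It is approached by leap down from E#5 and left by step up to A#4.
Leap in, step out — an appoggiatura.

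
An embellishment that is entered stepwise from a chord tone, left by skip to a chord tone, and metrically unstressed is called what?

Escape tone.

Approach: by step. Departure: by leap. Metric position: weak.
Step in, leap out, from a weak position — an escape tone (échappée). (It is the mirror image of the appoggiatura, which leaps in and steps out on a strong beat.)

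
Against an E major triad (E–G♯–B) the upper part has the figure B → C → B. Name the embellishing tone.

C is a neighbor tone.

The harmony at that moment is E major triad (E, G♯, B); C is not a chord tone.
It is approached by step up from B and left by step down to B.
Step away and step back to the same note — a neighbor tone (upper neighbor).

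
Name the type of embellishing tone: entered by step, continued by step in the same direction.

Passing tone.

Approach: by step. Departure: by step, continuing in the same direction.
Stepwise on both sides with no change of direction means the note fills in the space between two different chord tones — a passing tone. (Had it turned back to its starting note it would be a neighbor tone instead.)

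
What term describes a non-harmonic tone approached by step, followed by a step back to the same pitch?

Approach: by step. Departure: by step in the opposite direction, back to the starting pitch.
Stepwise on both sides but reversing to return to the same chord tone — a neighbor tone. (Had it continued onward in the same direction it would be a passing tone instead.)

Neighbor tone.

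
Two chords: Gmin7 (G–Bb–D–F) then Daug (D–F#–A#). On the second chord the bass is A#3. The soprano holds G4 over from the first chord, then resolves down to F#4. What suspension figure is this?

At the second chord the bass is A#3. The suspended G4 lies a seventh above the bass; after resolving down by step to F#4, the interval above the bass becomes a sixth.
Suspension figures are named by those two intervals: 7–6.

7–6 suspension.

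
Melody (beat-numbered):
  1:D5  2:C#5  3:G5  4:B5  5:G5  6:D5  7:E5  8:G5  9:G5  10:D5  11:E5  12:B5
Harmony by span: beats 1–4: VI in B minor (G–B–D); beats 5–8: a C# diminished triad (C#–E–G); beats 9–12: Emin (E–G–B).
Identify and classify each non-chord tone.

The harmony at that moment is G major triad (G, B, D); C#5 is not a chord tone.
It is approached by step down from D5 and left by leap up to G5.
Step in, leap out — an escape tone.
The harmony at that moment is C# diminished triad (C#, E, G); D5 is not a chord tone.
It is approached by leap down from G5 and left by step up to E5.
Leap in, step out — an appoggiatura.
The harmony at that moment is E minor triad (E, G, B); D5 is not a chord tone.
It is approached by leap down from G5 and left by step up to E5.
Leap in, step out — an appoggiatura.

C#5 (beat 2) — escape tone; D5 (beat 6) — appoggiatura; D5 (beat 10) — appoggiatura.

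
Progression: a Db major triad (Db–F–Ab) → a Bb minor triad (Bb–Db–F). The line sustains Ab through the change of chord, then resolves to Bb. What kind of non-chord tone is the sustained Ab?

Ab is a retardation.

The harmony at that moment is Bb minor triad (Bb, Db, F); Ab is not a chord tone.
It is held over (the same pitch as the preceding Ab) and left by step up to Bb.
Held over from the previous chord and resolving up by step — a retardation.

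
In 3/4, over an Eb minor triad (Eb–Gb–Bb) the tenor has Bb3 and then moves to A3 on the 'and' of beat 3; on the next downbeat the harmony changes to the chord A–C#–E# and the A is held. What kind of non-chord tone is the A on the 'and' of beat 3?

Anticipation.

The harmony at that moment is Eb minor triad (Eb, Gb, Bb); A3 is not a chord tone.
It is approached by step down from Bb3 and then sustained as the same pitch into the next harmony.
Arriving early and becoming a chord tone when the harmony changes — an anticipation.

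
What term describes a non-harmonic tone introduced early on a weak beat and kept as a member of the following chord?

Anticipation.

Approach: ahead of the chord change (typically by step), so it is dissonant against the current harmony. Departure: none — the same pitch is restated or held and is a chord tone of the new harmony.
Dissonant first, consonant once the harmony catches up: the note simply arrives early — an anticipation. (The reverse timing, consonant first and dissonant after the change, would be a suspension or retardation.)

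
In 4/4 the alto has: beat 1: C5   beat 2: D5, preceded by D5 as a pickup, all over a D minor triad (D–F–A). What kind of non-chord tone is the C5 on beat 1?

Lower neighbor tone.

The harmony at that moment is D minor triad (D, F, A); C5 is not a chord tone.
It is approached by step down from D5 and left by step up to D5.
Step away and step back to the same note — a neighbor tone (lower neighbor).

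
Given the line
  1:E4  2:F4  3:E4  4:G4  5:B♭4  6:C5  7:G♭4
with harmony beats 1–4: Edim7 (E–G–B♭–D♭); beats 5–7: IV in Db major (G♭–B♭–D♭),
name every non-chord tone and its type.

F4 (beat 2) — neighbor tone; C5 (beat 6) — escape tone.

The harmony at that moment is E diminished seventh chord (E, G, B♭, D♭); F4 is not a chord tone.
It is approached by step up from E4 and left by step down to E4.
Step away and step back to the same note — a neighbor tone (upper neighbor).
The harmony at that moment is G♭ major triad (G♭, B♭, D♭); C5 is not a chord tone.
It is approached by step up from B♭4 and left by leap down to G♭4.
Step in, leap out — an escape tone.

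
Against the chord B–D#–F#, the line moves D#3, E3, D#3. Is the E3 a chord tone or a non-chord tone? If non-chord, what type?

The harmony at that moment is B major triad (B, D#, F#); E3 is not a chord tone.
It is approached by step up from D#3 and left by step down to D#3.
Step away and step back to the same note — a neighbor tone (upper neighbor).

Non-chord tone — a neighbor tone.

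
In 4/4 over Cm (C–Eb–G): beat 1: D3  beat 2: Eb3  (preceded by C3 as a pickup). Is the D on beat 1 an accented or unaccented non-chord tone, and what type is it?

Accented passing tone.

The harmony at that moment is C minor triad (C, Eb, G); D3 is not a chord tone.
It is approached by step up from C3 and left by step up to Eb3.
Step in, step out in the same direction — a passing tone.
It falls on the downbeat, so it is accented.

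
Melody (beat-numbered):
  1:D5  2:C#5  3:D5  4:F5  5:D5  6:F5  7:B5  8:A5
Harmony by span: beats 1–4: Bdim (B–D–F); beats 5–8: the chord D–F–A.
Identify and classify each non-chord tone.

The harmony at that moment is B diminished triad (B, D, F); C#5 is not a chord tone.
It is approached by step down from D5 and left by step up to D5.
Step away and step back to the same note — a neighbor tone (lower neighbor).
The harmony at that moment is D minor triad (D, F, A); B5 is not a chord tone.
It is approached by leap up from F5 and left by step down to A5.
Leap in, step out — an appoggiatura.

C#5 (beat 2) — neighbor tone; B5 (beat 7) — appoggiatura.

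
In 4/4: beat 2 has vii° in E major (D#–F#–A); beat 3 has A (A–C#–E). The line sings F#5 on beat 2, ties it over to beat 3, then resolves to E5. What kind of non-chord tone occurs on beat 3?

The harmony at that moment is A major triad (A, C#, E); F#5 is not a chord tone.
It is held over (the same pitch as the preceding F#5) and left by step down to E5.
Held over from the previous chord and resolving down by step — a suspension.

Suspension.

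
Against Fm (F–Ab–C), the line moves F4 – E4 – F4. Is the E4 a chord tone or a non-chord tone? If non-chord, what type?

The harmony at that moment is F minor triad (F, Ab, C); E4 is not a chord tone.
It is approached by step down from F4 and left by step up to F4.
Step away and step back to the same note — a neighbor tone (lower neighbor).

Non-chord tone — a neighbor tone.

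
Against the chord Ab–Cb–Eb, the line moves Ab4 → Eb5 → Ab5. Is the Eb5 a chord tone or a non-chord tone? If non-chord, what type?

Ab minor triad contains Ab, Cb, Eb; Eb is the fifth, so it is a chord tone.

Chord tone (the fifth of Ab minor triad).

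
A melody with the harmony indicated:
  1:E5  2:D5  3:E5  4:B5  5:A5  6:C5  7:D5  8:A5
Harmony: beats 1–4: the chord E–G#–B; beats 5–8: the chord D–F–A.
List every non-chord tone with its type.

D5 (beat 2) — neighbor tone; C5 (beat 6) — appoggiatura.

The harmony at that moment is E major triad (E, G#, B); D5 is not a chord tone.
It is approached by step down from E5 and left by step up to E5.
Step away and step back to the same note — a neighbor tone (lower neighbor).
The harmony at that moment is D minor triad (D, F, A); C5 is not a chord tone.
It is approached by leap down from A5 and left by step up to D5.
Leap in, step out — an appoggiatura.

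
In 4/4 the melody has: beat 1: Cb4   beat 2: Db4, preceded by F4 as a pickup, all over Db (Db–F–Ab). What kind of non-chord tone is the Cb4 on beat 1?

Appoggiatura.

The harmony at that moment is Db major triad (Db, F, Ab); Cb4 is not a chord tone.
It is approached by leap down from F4 and left by step up to Db4.
Leap in, step out, metrically accented — an appoggiatura.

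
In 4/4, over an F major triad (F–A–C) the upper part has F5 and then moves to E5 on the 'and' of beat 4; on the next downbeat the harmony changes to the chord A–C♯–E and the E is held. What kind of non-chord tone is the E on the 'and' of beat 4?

The harmony at that moment is F major triad (F, A, C); E5 is not a chord tone.
It is approached by step down from F5 and then sustained as the same pitch into the next harmony.
Arriving early and becoming a chord tone when the harmony changes — an anticipation.

Anticipation.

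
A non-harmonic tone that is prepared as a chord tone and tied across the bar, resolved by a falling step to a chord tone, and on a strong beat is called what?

Approach: by preparation — the pitch is first a chord tone, then held (tied or repeated) while the harmony changes under it. Departure: down by step. Metric position: strong.
A prepared dissonance that resolves downward by step — a suspension. (The same figure resolving upward would be a retardation.)

Suspension.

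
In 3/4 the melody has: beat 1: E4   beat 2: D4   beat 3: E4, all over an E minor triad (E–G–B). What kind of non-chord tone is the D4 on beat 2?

The harmony at that moment is E minor triad (E, G, B); D4 is not a chord tone.
It is approached by step down from E4 and left by step up to E4.
Step away and step back to the same note — a neighbor tone (lower neighbor).

Lower neighbor tone.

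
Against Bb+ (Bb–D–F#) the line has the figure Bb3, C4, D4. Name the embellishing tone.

The harmony at that moment is Bb augmented triad (Bb, D, F#); C4 is not a chord tone.
It is approached by step up from Bb3 and left by step up to D4.
Step in, step out in the same direction — a passing tone.

C4 is a passing tone.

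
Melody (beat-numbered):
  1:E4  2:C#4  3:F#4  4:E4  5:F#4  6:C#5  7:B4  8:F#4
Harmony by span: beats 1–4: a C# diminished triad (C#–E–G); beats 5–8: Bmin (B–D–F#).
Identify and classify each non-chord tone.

The harmony at that moment is C# diminished triad (C#, E, G); F#4 is not a chord tone.
It is approached by leap up from C#4 and left by step down to E4.
Leap in, step out — an appoggiatura.
The harmony at that moment is B minor triad (B, D, F#); C#5 is not a chord tone.
It is approached by leap up from F#4 and left by step down to B4.
Leap in, step out — an appoggiatura.

F#4 (beat 3) — appoggiatura; C#5 (beat 6) — appoggiatura.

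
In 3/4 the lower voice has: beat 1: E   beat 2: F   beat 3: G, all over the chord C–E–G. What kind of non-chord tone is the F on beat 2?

Passing tone.

The harmony at that moment is C major triad (C, E, G); F is not a chord tone.
It is approached by step up from E and left by step up to G.
Step in, step out in the same direction — a passing tone.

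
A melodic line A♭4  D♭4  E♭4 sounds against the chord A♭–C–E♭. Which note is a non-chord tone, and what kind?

The harmony at that moment is A♭ major triad (A♭, C, E♭); D♭4 is not a chord tone.
It is approached by leap down from A♭4 and left by step up to E♭4.
Leap in, step out — an appoggiatura.

D♭4 is an appoggiatura.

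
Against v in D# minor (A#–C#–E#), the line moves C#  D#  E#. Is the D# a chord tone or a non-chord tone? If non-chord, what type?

The harmony at that moment is A# minor triad (A#, C#, E#); D# is not a chord tone.
It is approached by step up from C# and left by step up to E#.
Step in, step out in the same direction — a passing tone.

Non-chord tone — a passing tone.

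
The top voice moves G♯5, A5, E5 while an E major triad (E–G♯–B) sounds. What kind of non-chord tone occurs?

A5 is an escape tone.

The harmony at that moment is E major triad (E, G♯, B); A5 is not a chord tone.
It is approached by step up from G♯5 and left by leap down to E5.
Step in, leap out — an escape tone.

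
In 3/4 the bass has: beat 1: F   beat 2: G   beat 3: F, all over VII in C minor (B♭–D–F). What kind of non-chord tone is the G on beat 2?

The harmony at that moment is B♭ major triad (B♭, D, F); G is not a chord tone.
It is approached by step up from F and left by step down to F.
Step away and step back to the same note — a neighbor tone (upper neighbor).

Upper neighbor tone.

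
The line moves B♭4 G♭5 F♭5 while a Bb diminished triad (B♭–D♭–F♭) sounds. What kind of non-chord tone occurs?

The harmony at that moment is B♭ diminished triad (B♭, D♭, F♭); G♭5 is not a chord tone.
It is approached by leap up from B♭4 and left by step down to F♭5.
Leap in, step out — an appoggiatura.

G♭5 is an appoggiatura.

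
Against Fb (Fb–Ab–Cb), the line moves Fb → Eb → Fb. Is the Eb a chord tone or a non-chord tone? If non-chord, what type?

Non-chord tone — a neighbor tone.

The harmony at that moment is Fb major triad (Fb, Ab, Cb); Eb is not a chord tone.
It is approached by step down from Fb and left by step up to Fb.
Step away and step back to the same note — a neighbor tone (lower neighbor).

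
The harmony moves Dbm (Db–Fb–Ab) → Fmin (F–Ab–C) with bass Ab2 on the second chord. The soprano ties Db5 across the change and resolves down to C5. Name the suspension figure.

At the second chord the bass is Ab2. The suspended Db5 lies a fourth above the bass; after resolving down by step to C5, the interval above the bass becomes a third.
Suspension figures are named by those two intervals: 4–3.

4–3 suspension.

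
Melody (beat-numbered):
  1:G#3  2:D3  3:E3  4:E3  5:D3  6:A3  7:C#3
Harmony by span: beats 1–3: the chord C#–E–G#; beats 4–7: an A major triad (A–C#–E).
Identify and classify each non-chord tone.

The harmony at that moment is C# minor triad (C#, E, G#); D3 is not a chord tone.
It is approached by leap down from G#3 and left by step up to E3.
Leap in, step out — an appoggiatura.
The harmony at that moment is A major triad (A, C#, E); D3 is not a chord tone.
It is approached by step down from E3 and left by leap up to A3.
Step in, leap out — an escape tone.

D3 (beat 2) — appoggiatura; D3 (beat 5) — escape tone.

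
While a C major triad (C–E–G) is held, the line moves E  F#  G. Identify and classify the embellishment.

F# is a passing tone.

The harmony at that moment is C major triad (C, E, G); F# is not a chord tone.
It is approached by step up from E and left by step up to G.
Step in, step out in the same direction — a passing tone.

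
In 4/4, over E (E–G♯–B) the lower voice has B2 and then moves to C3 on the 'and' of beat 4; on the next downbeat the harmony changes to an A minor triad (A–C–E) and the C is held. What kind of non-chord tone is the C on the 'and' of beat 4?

The harmony at that moment is E major triad (E, G♯, B); C3 is not a chord tone.
It is approached by step up from B2 and then sustained as the same pitch into the next harmony.
Arriving early and becoming a chord tone when the harmony changes — an anticipation.

Anticipation.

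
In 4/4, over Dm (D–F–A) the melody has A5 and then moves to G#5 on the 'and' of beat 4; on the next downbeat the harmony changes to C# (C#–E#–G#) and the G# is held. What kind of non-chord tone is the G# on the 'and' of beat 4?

The harmony at that moment is D minor triad (D, F, A); G#5 is not a chord tone.
It is approached by step down from A5 and then sustained as the same pitch into the next harmony.
Arriving early and becoming a chord tone when the harmony changes — an anticipation.

Anticipation.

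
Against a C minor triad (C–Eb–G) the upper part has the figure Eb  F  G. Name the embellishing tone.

The harmony at that moment is C minor triad (C, Eb, G); F is not a chord tone.
It is approached by step up from Eb and left by step up to G.
Step in, step out in the same direction — a passing tone.

F is a passing tone.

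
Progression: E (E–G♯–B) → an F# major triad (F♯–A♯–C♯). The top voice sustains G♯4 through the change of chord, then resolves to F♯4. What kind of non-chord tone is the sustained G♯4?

G♯4 is a suspension.

The harmony at that moment is F♯ major triad (F♯, A♯, C♯); G♯4 is not a chord tone.
It is held over (the same pitch as the preceding G♯4) and left by step down to F♯4.
Held over from the previous chord and resolving down by step — a suspension.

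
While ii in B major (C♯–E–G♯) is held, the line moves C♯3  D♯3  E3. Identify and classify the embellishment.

D♯3 is a passing tone.

The harmony at that moment is C♯ minor triad (C♯, E, G♯); D♯3 is not a chord tone.
It is approached by step up from C♯3 and left by step up to E3.
Step in, step out in the same direction — a passing tone.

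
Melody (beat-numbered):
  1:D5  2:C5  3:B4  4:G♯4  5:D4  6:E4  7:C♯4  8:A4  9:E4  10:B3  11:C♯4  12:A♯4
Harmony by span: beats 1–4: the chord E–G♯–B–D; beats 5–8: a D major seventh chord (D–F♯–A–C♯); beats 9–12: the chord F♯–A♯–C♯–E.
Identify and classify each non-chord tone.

The harmony at that moment is E dominant seventh chord (E, G♯, B, D); C5 is not a chord tone.
It is approached by step down from D5 and left by step down to B4.
Step in, step out in the same direction — a passing tone.
The harmony at that moment is D major seventh chord (D, F♯, A, C♯); E4 is not a chord tone.
It is approached by step up from D4 and left by leap down to C♯4.
Step in, leap out — an escape tone.
The harmony at that moment is F♯ dominant seventh chord (F♯, A♯, C♯, E); B3 is not a chord tone.
It is approached by leap down from E4 and left by step up to C♯4.
Leap in, step out — an appoggiatura.

C5 (beat 2) — passing tone; E4 (beat 6) — escape tone; B3 (beat 10) — appoggiatura.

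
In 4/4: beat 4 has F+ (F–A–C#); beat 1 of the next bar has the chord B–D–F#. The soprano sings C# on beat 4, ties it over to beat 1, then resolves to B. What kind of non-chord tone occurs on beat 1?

Suspension.

The harmony at that moment is B minor triad (B, D, F#); C# is not a chord tone.
It is held over (the same pitch as the preceding C#) and left by step down to B.
Held over from the previous chord and resolving down by step — a suspension.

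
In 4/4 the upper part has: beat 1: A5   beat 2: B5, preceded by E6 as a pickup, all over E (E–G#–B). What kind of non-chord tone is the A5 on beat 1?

Appoggiatura.

The harmony at that moment is E major triad (E, G#, B); A5 is not a chord tone.
It is approached by leap down from E6 and left by step up to B5.
Leap in, step out, metrically accented — an appoggiatura.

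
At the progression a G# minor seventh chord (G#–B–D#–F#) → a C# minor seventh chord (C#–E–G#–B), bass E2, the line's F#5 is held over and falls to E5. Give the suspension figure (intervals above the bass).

9–8 suspension.

At the second chord the bass is E2. The suspended F#5 lies a ninth above the bass; after resolving down by step to E5, the interval above the bass becomes an octave.
Suspension figures are named by those two intervals: 9–8.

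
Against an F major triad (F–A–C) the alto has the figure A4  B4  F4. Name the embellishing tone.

B4 is an escape tone.

The harmony at that moment is F major triad (F, A, C); B4 is not a chord tone.
It is approached by step up from A4 and left by leap down to F4.
Step in, leap out — an escape tone.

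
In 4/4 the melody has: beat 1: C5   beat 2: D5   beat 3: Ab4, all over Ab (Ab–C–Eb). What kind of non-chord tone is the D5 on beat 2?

Escape tone.

The harmony at that moment is Ab major triad (Ab, C, Eb); D5 is not a chord tone.
It is approached by step up from C5 and left by leap down to Ab4.
Step in, leap out, on a weak beat — an escape tone.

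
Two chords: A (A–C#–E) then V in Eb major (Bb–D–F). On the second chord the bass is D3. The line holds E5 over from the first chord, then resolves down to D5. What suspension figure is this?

9–8 suspension.

At the second chord the bass is D3. The suspended E5 lies a ninth above the bass; after resolving down by step to D5, the interval above the bass becomes an octave.
Suspension figures are named by those two intervals: 9–8.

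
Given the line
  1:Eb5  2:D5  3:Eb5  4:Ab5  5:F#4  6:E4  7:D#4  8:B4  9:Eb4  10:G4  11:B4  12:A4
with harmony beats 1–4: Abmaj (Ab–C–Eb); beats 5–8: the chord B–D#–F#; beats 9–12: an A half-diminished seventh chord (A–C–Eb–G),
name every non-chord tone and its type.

D5 (beat 2) — neighbor tone; E4 (beat 6) — passing tone; B4 (beat 11) — appoggiatura.

The harmony at that moment is Ab major triad (Ab, C, Eb); D5 is not a chord tone.
It is approached by step down from Eb5 and left by step up to Eb5.
Step away and step back to the same note — a neighbor tone (lower neighbor).
The harmony at that moment is B major triad (B, D#, F#); E4 is not a chord tone.
It is approached by step down from F#4 and left by step down to D#4.
Step in, step out in the same direction — a passing tone.
The harmony at that moment is A half-diminished seventh chord (A, C, Eb, G); B4 is not a chord tone.
It is approached by leap up from G4 and left by step down to A4.
Leap in, step out — an appoggiatura.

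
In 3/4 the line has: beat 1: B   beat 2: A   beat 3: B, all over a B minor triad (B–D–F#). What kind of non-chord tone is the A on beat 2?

Lower neighbor tone.

The harmony at that moment is B minor triad (B, D, F#); A is not a chord tone.
It is approached by step down from B and left by step up to B.
Step away and step back to the same note — a neighbor tone (lower neighbor).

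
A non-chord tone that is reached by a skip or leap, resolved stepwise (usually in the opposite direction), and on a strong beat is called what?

Appoggiatura.

Approach: by leap. Departure: by step. Metric position: strong.
Leap in, step out, in a metrically strong position — an appoggiatura. (It is the mirror image of the escape tone, which steps in and leaps out from a weak position.)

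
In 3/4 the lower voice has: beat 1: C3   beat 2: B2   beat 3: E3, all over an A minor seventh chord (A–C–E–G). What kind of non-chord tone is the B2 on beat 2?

The harmony at that moment is A minor seventh chord (A, C, E, G); B2 is not a chord tone.
It is approached by step down from C3 and left by leap up to E3.
Step in, leap out, on a weak beat — an escape tone.

Escape tone.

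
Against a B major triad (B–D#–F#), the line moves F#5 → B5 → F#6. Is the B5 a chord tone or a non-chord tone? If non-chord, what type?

Chord tone (the root of B major triad).

B major triad contains B, D#, F#; B is the root, so it is a chord tone.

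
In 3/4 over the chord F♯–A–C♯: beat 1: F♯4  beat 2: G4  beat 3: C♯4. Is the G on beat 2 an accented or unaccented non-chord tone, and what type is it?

Unaccented escape tone.

The harmony at that moment is F♯ minor triad (F♯, A, C♯); G4 is not a chord tone.
It is approached by step up from F♯4 and left by leap down to C♯4.
Step in, leap out — an escape tone.
It falls on a weak beat, so it is unaccented.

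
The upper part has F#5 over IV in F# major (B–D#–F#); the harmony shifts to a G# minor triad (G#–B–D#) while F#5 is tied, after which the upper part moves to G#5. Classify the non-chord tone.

F#5 is a retardation.

The harmony at that moment is G# minor triad (G#, B, D#); F#5 is not a chord tone.
It is held over (the same pitch as the preceding F#5) and left by step up to G#5.
Held over from the previous chord and resolving up by step — a retardation.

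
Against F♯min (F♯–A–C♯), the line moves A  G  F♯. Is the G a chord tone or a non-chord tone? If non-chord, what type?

The harmony at that moment is F♯ minor triad (F♯, A, C♯); G is not a chord tone.
It is approached by step down from A and left by step down to F♯.
Step in, step out in the same direction — a passing tone.

Non-chord tone — a passing tone.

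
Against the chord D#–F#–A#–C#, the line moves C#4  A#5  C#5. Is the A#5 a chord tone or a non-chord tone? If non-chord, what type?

Chord tone (the fifth of D# minor seventh chord).

D# minor seventh chord contains D#, F#, A#, C#; A# is the fifth, so it is a chord tone.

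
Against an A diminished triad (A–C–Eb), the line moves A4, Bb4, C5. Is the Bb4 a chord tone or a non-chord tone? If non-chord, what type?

The harmony at that moment is A diminished triad (A, C, Eb); Bb4 is not a chord tone.
It is approached by step up from A4 and left by step up to C5.
Step in, step out in the same direction — a passing tone.

Non-chord tone — a passing tone.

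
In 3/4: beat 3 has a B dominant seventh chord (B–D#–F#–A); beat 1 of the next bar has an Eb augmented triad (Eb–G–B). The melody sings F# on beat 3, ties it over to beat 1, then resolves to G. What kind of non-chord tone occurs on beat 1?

The harmony at that moment is Eb augmented triad (Eb, G, B); F# is not a chord tone.
It is held over (the same pitch as the preceding F#) and left by step up to G.
Held over from the previous chord and resolving up by step — a retardation.

Retardation.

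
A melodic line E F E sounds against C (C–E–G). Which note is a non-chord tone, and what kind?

The harmony at that moment is C major triad (C, E, G); F is not a chord tone.
It is approached by step up from E and left by step down to E.
Step away and step back to the same note — a neighbor tone (upper neighbor).

F is a neighbor tone.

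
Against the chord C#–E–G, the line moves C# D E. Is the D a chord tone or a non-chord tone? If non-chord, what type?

The harmony at that moment is C# diminished triad (C#, E, G); D is not a chord tone.
It is approached by step up from C# and left by step up to E.
Step in, step out in the same direction — a passing tone.

Non-chord tone — a passing tone.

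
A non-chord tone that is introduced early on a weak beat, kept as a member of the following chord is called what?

Anticipation.

Approach: ahead of the chord change (typically by step), so it is dissonant against the current harmony. Departure: none — the same pitch is restated or held and is a chord tone of the new harmony.
Dissonant first, consonant once the harmony catches up: the note simply arrives early — an anticipation. (The reverse timing, consonant first and dissonant after the change, would be a suspension or retardation.)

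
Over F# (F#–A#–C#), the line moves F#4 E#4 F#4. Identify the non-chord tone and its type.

E#4 is a neighbor tone.

The harmony at that moment is F# major triad (F#, A#, C#); E#4 is not a chord tone.
It is approached by step down from F#4 and left by step up to F#4.
Step away and step back to the same note — a neighbor tone (lower neighbor).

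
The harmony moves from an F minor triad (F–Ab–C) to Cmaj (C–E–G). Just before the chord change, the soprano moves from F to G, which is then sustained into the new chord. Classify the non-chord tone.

G is an anticipation.

The harmony at that moment is F minor triad (F, Ab, C); G is not a chord tone.
It is approached by step up from F and then sustained as the same pitch into the next harmony.
Arriving early and becoming a chord tone when the harmony changes — an anticipation.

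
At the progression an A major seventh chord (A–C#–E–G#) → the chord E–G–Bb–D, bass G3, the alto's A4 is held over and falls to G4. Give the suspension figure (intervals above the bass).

9–8 suspension.

At the second chord the bass is G3. The suspended A4 lies a ninth above the bass; after resolving down by step to G4, the interval above the bass becomes an octave.
Suspension figures are named by those two intervals: 9–8.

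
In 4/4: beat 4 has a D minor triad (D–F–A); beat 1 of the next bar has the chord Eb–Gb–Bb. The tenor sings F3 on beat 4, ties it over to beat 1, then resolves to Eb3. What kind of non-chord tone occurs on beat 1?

Suspension.

The harmony at that moment is Eb minor triad (Eb, Gb, Bb); F3 is not a chord tone.
It is held over (the same pitch as the preceding F3) and left by step down to Eb3.
Held over from the previous chord and resolving down by step — a suspension.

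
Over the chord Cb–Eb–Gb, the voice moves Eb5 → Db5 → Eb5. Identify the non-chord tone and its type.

Db5 is a neighbor tone.

The harmony at that moment is Cb major triad (Cb, Eb, Gb); Db5 is not a chord tone.
It is approached by step down from Eb5 and left by step up to Eb5.
Step away and step back to the same note — a neighbor tone (lower neighbor).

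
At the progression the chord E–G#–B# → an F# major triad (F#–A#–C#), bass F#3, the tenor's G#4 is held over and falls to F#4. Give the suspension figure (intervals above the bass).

9–8 suspension.

At the second chord the bass is F#3. The suspended G#4 lies a ninth above the bass; after resolving down by step to F#4, the interval above the bass becomes an octave.
Suspension figures are named by those two intervals: 9–8.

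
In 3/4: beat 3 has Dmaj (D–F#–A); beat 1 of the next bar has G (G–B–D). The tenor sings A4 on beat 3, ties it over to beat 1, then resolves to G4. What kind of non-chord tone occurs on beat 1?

The harmony at that moment is G major triad (G, B, D); A4 is not a chord tone.
It is held over (the same pitch as the preceding A4) and left by step down to G4.
Held over from the previous chord and resolving down by step — a suspension.

Suspension.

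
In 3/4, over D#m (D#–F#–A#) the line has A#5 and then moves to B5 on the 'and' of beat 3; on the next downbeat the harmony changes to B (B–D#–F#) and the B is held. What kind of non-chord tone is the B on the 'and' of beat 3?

The harmony at that moment is D# minor triad (D#, F#, A#); B5 is not a chord tone.
It is approached by step up from A#5 and then sustained as the same pitch into the next harmony.
Arriving early and becoming a chord tone when the harmony changes — an anticipation.

Anticipation.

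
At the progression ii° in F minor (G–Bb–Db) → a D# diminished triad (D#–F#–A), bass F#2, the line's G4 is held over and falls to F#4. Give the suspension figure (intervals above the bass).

9–8 suspension.

At the second chord the bass is F#2. The suspended G4 lies a ninth above the bass; after resolving down by step to F#4, the interval above the bass becomes an octave.
Suspension figures are named by those two intervals: 9–8.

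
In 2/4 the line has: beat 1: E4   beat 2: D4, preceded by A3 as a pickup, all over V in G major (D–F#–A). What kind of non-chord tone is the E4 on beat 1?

The harmony at that moment is D major triad (D, F#, A); E4 is not a chord tone.
It is approached by leap up from A3 and left by step down to D4.
Leap in, step out, metrically accented — an appoggiatura.

Appoggiatura.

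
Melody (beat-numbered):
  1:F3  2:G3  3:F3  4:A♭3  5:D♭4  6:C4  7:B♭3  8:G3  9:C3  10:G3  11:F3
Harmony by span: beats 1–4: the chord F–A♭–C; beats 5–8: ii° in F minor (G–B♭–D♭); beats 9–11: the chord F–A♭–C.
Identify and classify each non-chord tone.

G3 (beat 2) — neighbor tone; C4 (beat 6) — passing tone; G3 (beat 10) — appoggiatura.

The harmony at that moment is F minor triad (F, A♭, C); G3 is not a chord tone.
It is approached by step up from F3 and left by step down to F3.
Step away and step back to the same note — a neighbor tone (upper neighbor).
The harmony at that moment is G diminished triad (G, B♭, D♭); C4 is not a chord tone.
It is approached by step down from D♭4 and left by step down to B♭3.
Step in, step out in the same direction — a passing tone.
The harmony at that moment is F minor triad (F, A♭, C); G3 is not a chord tone.
It is approached by leap up from C3 and left by step down to F3.
Leap in, step out — an appoggiatura.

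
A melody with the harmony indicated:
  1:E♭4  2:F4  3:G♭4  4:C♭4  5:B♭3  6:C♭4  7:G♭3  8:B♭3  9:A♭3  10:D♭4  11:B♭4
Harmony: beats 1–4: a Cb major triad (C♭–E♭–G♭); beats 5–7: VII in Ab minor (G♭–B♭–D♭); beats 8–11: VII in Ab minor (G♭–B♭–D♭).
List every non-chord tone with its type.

F4 (beat 2) — passing tone; C♭4 (beat 6) — escape tone; A♭3 (beat 9) — escape tone.

The harmony at that moment is C♭ major triad (C♭, E♭, G♭); F4 is not a chord tone.
It is approached by step up from E♭4 and left by step up to G♭4.
Step in, step out in the same direction — a passing tone.
The harmony at that moment is G♭ major triad (G♭, B♭, D♭); C♭4 is not a chord tone.
It is approached by step up from B♭3 and left by leap down to G♭3.
Step in, leap out — an escape tone.
The harmony at that moment is G♭ major triad (G♭, B♭, D♭); A♭3 is not a chord tone.
It is approached by step down from B♭3 and left by leap up to D♭4.
Step in, leap out — an escape tone.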